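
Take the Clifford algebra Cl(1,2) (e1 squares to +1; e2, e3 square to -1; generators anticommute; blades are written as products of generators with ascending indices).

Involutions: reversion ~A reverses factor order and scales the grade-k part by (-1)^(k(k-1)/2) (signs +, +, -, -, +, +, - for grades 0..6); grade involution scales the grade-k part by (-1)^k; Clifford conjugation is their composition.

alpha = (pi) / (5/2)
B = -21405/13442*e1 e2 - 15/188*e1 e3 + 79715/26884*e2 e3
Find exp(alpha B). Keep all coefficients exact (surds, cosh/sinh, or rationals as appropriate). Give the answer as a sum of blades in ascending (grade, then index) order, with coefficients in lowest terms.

B^2 term by term: the squares give (-21405/13442)^2*(e1 e2)^2 + (-15/188)^2*(e1 e3)^2 + (79715/26884)^2*(e2 e3)^2 = 458174025/180687364*(+1) + 225/35344*(+1) + 6354481225/722749456*(-1) = -25/4 (each basis 2-blade squares to minus the product of its generators' squares); cross terms between blades sharing an index anticommute and cancel. So B^2 = -25/4.
B^2 = -25/4 — the negative square puts this in the circular regime; l = 5/2, alpha*l = pi, so exp(alpha B) = cos(pi) + (sin(pi)/(5/2))*B = -1 + (0)*B.
Answer: -1


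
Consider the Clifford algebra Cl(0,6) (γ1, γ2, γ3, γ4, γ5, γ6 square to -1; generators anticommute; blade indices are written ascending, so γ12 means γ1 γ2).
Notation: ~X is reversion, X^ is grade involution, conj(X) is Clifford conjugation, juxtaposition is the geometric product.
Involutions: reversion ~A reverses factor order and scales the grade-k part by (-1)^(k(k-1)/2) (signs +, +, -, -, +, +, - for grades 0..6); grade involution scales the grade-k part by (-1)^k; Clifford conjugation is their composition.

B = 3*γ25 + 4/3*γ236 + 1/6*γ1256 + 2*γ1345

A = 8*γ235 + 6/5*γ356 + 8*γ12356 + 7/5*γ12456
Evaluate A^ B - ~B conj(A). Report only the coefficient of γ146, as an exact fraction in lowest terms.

first term: -76/3*γ3 - 7/30*γ4 - 32/3*γ15 + 8/5*γ25 + 32/3*γ56 + 1/5*γ123 + 16*γ124 - 68/3*γ136 - 33/5*γ146 + 32/5*γ236 - 16*γ246 - 28/15*γ1345
second term: -76/3*γ3 - 7/30*γ4 + 32/3*γ15 - 8/5*γ25 - 32/3*γ56 - 1/5*γ123 - 16*γ124 + 68/3*γ136 + 33/5*γ146 - 32/5*γ236 + 16*γ246 - 28/15*γ1345
Answer: -66/5


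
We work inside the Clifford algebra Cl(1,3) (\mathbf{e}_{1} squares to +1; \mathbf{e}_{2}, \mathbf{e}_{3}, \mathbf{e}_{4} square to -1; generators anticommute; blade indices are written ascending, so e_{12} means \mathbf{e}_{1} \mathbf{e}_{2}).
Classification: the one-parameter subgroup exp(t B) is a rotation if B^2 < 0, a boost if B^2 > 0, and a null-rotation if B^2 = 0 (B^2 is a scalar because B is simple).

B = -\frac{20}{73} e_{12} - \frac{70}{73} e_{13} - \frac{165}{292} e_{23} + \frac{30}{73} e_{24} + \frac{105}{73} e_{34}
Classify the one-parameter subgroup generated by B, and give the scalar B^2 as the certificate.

B^2 term by term: the squares give (-\frac{20}{73})^2*(e_{12})^2 + (-\frac{70}{73})^2*(e_{13})^2 + (-\frac{165}{292})^2*(e_{23})^2 + (\frac{30}{73})^2*(e_{24})^2 + (\frac{105}{73})^2*(e_{34})^2 = \frac{400}{5329}*(+1) + \frac{4900}{5329}*(+1) + \frac{27225}{85264}*(-1) + \frac{900}{5329}*(-1) + \frac{11025}{5329}*(-1) = -\frac{25}{16} (each basis 2-blade squares to minus the product of its generators' squares); cross terms between blades sharing an index anticommute and cancel; the commuting (index-disjoint) pairs give grade-4 terms 2*c*c'*(blade product), which cancel blade by blade — e_{1234}: -\frac{4200}{5329} + \frac{4200}{5329} = 0 — confirming B is simple. So B^2 = -\frac{25}{16}.
Answer: rotation, certificate B^2 = -\frac{25}{16}. Because -\frac{25}{16} is invariant under every versor sandwich, the classification follows from its sign alone.


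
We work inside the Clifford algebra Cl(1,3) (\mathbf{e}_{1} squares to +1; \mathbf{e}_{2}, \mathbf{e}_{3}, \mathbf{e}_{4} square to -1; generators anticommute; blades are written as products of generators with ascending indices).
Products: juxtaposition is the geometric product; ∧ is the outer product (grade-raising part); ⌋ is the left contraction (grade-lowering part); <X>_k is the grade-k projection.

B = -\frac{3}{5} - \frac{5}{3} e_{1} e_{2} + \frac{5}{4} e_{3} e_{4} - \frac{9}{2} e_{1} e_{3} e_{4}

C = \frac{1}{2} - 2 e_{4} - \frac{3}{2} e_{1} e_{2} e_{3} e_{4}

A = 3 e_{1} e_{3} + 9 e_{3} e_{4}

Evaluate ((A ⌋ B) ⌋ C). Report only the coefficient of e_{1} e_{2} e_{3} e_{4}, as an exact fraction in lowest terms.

step 1: -\frac{45}{4} + \frac{81}{2} e_{1} - \frac{27}{2} e_{4}
step 2: -\frac{261}{8} + \frac{45}{2} e_{4} + \frac{81}{4} e_{1} e_{2} e_{3} - \frac{243}{4} e_{2} e_{3} e_{4} + \frac{135}{8} e_{1} e_{2} e_{3} e_{4}
Answer: \frac{135}{8}


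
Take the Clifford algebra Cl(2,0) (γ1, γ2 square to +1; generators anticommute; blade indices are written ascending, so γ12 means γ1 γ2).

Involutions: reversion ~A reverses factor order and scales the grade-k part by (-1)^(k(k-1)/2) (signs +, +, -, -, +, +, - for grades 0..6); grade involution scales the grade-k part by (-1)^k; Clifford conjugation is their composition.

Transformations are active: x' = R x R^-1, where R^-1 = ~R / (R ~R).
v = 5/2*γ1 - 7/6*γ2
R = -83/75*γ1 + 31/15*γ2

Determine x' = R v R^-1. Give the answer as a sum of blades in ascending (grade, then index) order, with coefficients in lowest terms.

~R = -83/75*γ1 + 31/15*γ2, and R ~R = 30914/5625, so R^-1 = ~R / (30914/5625).
R v = -233/45 - 872/225*γ12
Answer: -38465/92742*γ1 - 84317/30914*γ2


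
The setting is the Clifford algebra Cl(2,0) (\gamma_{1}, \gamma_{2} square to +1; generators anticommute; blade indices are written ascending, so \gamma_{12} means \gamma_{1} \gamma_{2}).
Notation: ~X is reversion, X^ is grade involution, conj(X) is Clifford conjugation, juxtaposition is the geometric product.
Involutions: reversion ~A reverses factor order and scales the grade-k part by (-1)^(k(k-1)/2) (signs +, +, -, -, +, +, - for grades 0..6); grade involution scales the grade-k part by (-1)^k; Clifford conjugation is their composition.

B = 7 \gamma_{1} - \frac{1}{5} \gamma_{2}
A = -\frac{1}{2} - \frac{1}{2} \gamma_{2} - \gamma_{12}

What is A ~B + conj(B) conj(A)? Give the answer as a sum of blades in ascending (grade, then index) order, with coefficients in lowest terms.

first term: \frac{1}{10} - \frac{33}{10} \gamma_{1} + \frac{71}{10} \gamma_{2} + \frac{7}{2} \gamma_{12}
second term: \frac{1}{10} + \frac{33}{10} \gamma_{1} - \frac{71}{10} \gamma_{2} - \frac{7}{2} \gamma_{12}
Answer: \frac{1}{5}


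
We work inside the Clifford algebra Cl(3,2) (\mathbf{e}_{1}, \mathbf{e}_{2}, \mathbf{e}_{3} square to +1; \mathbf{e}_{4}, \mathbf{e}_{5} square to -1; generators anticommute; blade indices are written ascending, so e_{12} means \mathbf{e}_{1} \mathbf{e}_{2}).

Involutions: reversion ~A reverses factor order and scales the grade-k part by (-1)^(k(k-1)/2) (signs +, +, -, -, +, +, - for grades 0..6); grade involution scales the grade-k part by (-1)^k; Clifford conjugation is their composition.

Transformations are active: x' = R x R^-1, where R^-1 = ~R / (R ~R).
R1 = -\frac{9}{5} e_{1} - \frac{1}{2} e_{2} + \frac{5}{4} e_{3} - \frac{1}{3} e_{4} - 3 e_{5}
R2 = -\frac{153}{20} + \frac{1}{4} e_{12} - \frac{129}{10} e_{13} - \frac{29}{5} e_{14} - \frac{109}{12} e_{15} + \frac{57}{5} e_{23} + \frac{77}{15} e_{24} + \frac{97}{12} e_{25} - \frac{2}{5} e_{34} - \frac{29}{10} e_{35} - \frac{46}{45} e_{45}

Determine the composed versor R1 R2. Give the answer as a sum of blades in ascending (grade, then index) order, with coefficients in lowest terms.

Distribute over the terms of R1 (each basis-blade product reordered to ascending indices, repeated generators contracted through their squares):
(-\frac{9}{5} e_{1}) R2 = \frac{1377}{100} e_{1} - \frac{9}{20} e_{2} + \frac{1161}{50} e_{3} + \frac{261}{25} e_{4} + \frac{327}{20} e_{5} - \frac{513}{25} e_{123} - \frac{231}{25} e_{124} - \frac{291}{20} e_{125} + \frac{18}{25} e_{134} + \frac{261}{50} e_{135} + \frac{46}{25} e_{145}
(-\frac{1}{2} e_{2}) R2 = \frac{1}{8} e_{1} + \frac{153}{40} e_{2} - \frac{57}{10} e_{3} - \frac{77}{30} e_{4} - \frac{97}{24} e_{5} - \frac{129}{20} e_{123} - \frac{29}{10} e_{124} - \frac{109}{24} e_{125} + \frac{1}{5} e_{234} + \frac{29}{20} e_{235} + \frac{23}{45} e_{245}
(\frac{5}{4} e_{3}) R2 = \frac{129}{8} e_{1} - \frac{57}{4} e_{2} - \frac{153}{16} e_{3} - \frac{1}{2} e_{4} - \frac{29}{8} e_{5} + \frac{5}{16} e_{123} + \frac{29}{4} e_{134} + \frac{545}{48} e_{135} - \frac{77}{12} e_{234} - \frac{485}{48} e_{235} - \frac{23}{18} e_{345}
(-\frac{1}{3} e_{4}) R2 = \frac{29}{15} e_{1} - \frac{77}{45} e_{2} + \frac{2}{15} e_{3} + \frac{51}{20} e_{4} - \frac{46}{135} e_{5} - \frac{1}{12} e_{124} + \frac{43}{10} e_{134} - \frac{109}{36} e_{145} - \frac{19}{5} e_{234} + \frac{97}{36} e_{245} - \frac{29}{30} e_{345}
(-3 e_{5}) R2 = \frac{109}{4} e_{1} - \frac{97}{4} e_{2} + \frac{87}{10} e_{3} + \frac{46}{15} e_{4} + \frac{459}{20} e_{5} - \frac{3}{4} e_{125} + \frac{387}{10} e_{135} + \frac{87}{5} e_{145} - \frac{171}{5} e_{235} - \frac{77}{5} e_{245} + \frac{6}{5} e_{345}
Summing the partial products and collecting blades:
Answer: \frac{17761}{300} e_{1} - \frac{13261}{360} e_{2} + \frac{20149}{1200} e_{3} + \frac{1299}{100} e_{4} + \frac{8449}{270} e_{5} - \frac{10663}{400} e_{123} - \frac{3667}{300} e_{124} - \frac{2381}{120} e_{125} + \frac{1227}{100} e_{134} + \frac{66329}{1200} e_{135} + \frac{14591}{900} e_{145} - \frac{601}{60} e_{234} - \frac{2057}{48} e_{235} - \frac{439}{36} e_{245} - \frac{47}{45} e_{345}


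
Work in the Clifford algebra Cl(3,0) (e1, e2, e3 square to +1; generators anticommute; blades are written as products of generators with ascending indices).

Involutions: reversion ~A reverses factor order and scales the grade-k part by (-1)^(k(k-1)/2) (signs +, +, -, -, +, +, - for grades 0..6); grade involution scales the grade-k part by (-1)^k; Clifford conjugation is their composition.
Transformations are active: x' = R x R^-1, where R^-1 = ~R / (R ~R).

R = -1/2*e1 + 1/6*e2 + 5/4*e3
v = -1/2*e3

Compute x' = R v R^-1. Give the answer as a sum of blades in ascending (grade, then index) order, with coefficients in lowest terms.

~R = -1/2*e1 + 1/6*e2 + 5/4*e3, and R ~R = 265/144, so R^-1 = ~R / (265/144).
R v = -5/8 + 1/4*e1 e3 - 1/12*e2 e3
Answer: 18/53*e1 - 6/53*e2 - 37/106*e3


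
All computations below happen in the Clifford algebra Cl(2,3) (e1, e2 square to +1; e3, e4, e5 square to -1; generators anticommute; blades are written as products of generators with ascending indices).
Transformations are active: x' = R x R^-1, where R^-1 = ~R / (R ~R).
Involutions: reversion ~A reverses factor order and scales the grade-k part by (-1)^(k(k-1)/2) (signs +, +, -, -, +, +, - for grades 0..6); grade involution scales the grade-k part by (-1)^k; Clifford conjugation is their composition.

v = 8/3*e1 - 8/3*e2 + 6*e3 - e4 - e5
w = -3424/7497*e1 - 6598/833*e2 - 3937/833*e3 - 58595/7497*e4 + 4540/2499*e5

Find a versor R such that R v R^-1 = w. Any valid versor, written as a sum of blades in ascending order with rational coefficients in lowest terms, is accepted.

Take R = v + w = 16568/7497*e1 - 26458/2499*e2 + 1061/833*e3 - 66092/7497*e4 + 2041/2499*e5. Because q(v) = q(w) = -214/9, conjugation by R sends v exactly to w.
Answer: 16568/7497*e1 - 26458/2499*e2 + 1061/833*e3 - 66092/7497*e4 + 2041/2499*e5


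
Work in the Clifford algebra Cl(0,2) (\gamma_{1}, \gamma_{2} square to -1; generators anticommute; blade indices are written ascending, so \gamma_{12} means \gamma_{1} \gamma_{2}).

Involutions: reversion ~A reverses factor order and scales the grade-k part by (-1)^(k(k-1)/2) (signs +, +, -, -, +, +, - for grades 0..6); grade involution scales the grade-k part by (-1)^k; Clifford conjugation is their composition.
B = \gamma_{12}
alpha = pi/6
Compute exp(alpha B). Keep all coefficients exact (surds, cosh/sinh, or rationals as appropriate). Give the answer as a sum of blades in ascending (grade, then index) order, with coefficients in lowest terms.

B^2 = (1)^2*(\gamma_{12})^2 = 1*(-1) = -1 (a basis 2-blade squares to minus the product of its generators' squares).
B^2 = -1 — the negative square puts this in the circular regime; l = 1, alpha*l = \frac{\pi}{6}, so exp(alpha B) = cos(\frac{\pi}{6}) + (sin(\frac{\pi}{6})/1)*B = \frac{\sqrt{3}}{2} + (\frac{1}{2})*B.
Answer: \frac{\sqrt{3}}{2} + \frac{1}{2} \gamma_{12}


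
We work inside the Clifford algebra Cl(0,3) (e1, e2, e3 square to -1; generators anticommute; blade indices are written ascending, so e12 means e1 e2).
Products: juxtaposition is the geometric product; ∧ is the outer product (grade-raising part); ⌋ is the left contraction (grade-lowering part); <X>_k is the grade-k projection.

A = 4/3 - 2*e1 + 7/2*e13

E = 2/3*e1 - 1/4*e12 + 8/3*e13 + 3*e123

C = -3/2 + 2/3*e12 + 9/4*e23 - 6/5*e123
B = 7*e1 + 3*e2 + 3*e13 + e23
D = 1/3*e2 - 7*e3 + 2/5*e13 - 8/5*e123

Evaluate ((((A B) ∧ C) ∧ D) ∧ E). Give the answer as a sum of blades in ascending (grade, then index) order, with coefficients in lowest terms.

step 1: 7/2 + 28/3*e1 + 4*e2 + 61/2*e3 - 5/2*e12 + 4*e13 + 4/3*e23 - 25/2*e123
step 2: -21/4 - 14*e1 - 6*e2 - 183/4*e3 + 73/12*e12 - 6*e13 + 47/8*e23 + 3353/60*e123
step 3: -7/4*e2 + 147/4*e3 - 14/3*e12 + 959/10*e13 + 229/4*e23 - 1787/60*e123
step 4: 7/6*e12 - 49/2*e13 + 1615/48*e123
Answer: 7/6*e12 - 49/2*e13 + 1615/48*e123


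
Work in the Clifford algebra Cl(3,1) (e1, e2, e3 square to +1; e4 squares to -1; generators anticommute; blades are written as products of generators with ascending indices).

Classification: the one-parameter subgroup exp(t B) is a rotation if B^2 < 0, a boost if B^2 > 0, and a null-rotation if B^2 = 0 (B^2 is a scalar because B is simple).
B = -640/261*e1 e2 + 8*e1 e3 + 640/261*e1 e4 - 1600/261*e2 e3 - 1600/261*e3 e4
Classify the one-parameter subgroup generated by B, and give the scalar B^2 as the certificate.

B^2 term by term: the squares give (-640/261)^2*(e1 e2)^2 + (8)^2*(e1 e3)^2 + (640/261)^2*(e1 e4)^2 + (-1600/261)^2*(e2 e3)^2 + (-1600/261)^2*(e3 e4)^2 = 409600/68121*(-1) + 64*(-1) + 409600/68121*(+1) + 2560000/68121*(-1) + 2560000/68121*(+1) = -64 (each basis 2-blade squares to minus the product of its generators' squares); cross terms between blades sharing an index anticommute and cancel; the commuting (index-disjoint) pairs give grade-4 terms 2*c*c'*(blade product), which cancel blade by blade — e1 e2 e3 e4: 2048000/68121 - 2048000/68121 = 0 — confirming B is simple. So B^2 = -64.
Answer: rotation, certificate B^2 = -64. One invariant decides it: the square -64 survives every conjugation, and its sign is exactly the classification.


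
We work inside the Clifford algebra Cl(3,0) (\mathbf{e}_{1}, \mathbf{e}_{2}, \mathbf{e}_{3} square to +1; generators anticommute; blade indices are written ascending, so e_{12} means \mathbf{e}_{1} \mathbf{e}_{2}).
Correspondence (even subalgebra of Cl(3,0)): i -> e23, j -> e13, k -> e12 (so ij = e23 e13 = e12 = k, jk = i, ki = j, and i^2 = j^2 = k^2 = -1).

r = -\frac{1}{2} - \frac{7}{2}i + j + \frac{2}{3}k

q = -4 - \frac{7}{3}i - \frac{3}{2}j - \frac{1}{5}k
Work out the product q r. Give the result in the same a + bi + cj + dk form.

In blades: q = -4 - \frac{1}{5} e_{12} - \frac{3}{2} e_{13} - \frac{7}{3} e_{23}, r = -\frac{1}{2} + \frac{2}{3} e_{12} + e_{13} - \frac{7}{2} e_{23}.
Distribute q over r term by term (generator squares from the signature, products reordered to ascending indices): (-4)*r = 2 - \frac{8}{3} e_{12} - 4 e_{13} + 14 e_{23}; (-\frac{1}{5} e_{12})*r = \frac{2}{15} + \frac{1}{10} e_{12} + \frac{7}{10} e_{13} + \frac{1}{5} e_{23}; (-\frac{3}{2} e_{13})*r = \frac{3}{2} - \frac{21}{4} e_{12} + \frac{3}{4} e_{13} - e_{23}; (-\frac{7}{3} e_{23})*r = -\frac{49}{6} - \frac{7}{3} e_{12} + \frac{14}{9} e_{13} + \frac{7}{6} e_{23}.
Sum: -\frac{68}{15} - \frac{203}{20} e_{12} - \frac{179}{180} e_{13} + \frac{431}{30} e_{23}; translating back through the correspondence:
Answer: -\frac{68}{15} + \frac{431}{30}i - \frac{179}{180}j - \frac{203}{20}k


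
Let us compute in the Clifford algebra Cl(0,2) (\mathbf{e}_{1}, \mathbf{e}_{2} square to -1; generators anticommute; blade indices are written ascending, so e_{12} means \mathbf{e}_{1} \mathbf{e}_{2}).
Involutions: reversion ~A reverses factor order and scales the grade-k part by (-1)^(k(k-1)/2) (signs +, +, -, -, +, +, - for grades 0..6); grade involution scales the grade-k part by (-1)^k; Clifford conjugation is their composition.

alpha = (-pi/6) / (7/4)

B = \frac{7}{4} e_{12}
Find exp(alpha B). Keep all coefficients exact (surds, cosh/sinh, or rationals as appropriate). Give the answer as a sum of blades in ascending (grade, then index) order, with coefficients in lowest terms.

B^2 = (\frac{7}{4})^2*(e_{12})^2 = \frac{49}{16}*(-1) = -\frac{49}{16} (a basis 2-blade squares to minus the product of its generators' squares).
B^2 = -\frac{49}{16} — circular case — the even/odd split gives cos and sin: l = \frac{7}{4}, alpha*l = - \frac{\pi}{6}, so exp(alpha B) = cos(- \frac{\pi}{6}) + (sin(- \frac{\pi}{6})/(\frac{7}{4}))*B = \frac{\sqrt{3}}{2} + (- \frac{2}{7})*B.
Answer: \frac{\sqrt{3}}{2} - \frac{1}{2} e_{12}


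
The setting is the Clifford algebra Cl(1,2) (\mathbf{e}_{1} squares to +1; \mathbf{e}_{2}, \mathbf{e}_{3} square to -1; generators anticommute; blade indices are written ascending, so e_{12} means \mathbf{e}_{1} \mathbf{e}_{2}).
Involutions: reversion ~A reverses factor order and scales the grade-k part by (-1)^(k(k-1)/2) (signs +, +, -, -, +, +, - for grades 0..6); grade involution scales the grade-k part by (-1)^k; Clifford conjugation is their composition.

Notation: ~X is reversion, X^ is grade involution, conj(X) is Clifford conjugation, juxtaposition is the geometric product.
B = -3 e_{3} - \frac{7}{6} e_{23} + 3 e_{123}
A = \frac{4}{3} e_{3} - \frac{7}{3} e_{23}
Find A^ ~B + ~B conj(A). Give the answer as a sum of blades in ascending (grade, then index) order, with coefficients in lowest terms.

first term: -\frac{23}{18} - 7 e_{1} - \frac{77}{9} e_{2} - 4 e_{12}
second term: -\frac{121}{18} + 7 e_{1} - \frac{49}{9} e_{2} - 4 e_{12}
Answer: -8 - 14 e_{2} - 8 e_{12}


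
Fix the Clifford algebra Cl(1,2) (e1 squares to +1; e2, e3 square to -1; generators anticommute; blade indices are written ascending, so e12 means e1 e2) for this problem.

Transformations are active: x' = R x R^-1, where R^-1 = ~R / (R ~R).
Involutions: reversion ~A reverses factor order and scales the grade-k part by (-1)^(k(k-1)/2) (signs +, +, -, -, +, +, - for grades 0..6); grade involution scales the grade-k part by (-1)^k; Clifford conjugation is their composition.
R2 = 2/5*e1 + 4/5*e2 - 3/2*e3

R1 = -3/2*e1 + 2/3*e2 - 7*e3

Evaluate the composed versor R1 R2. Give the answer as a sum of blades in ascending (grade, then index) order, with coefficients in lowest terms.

Distribute over the terms of R1 (each basis-blade product reordered to ascending indices, repeated generators contracted through their squares):
(-3/2*e1) R2 = -3/5 - 6/5*e12 + 9/4*e13
(2/3*e2) R2 = -8/15 - 4/15*e12 - e23
(-7*e3) R2 = -21/2 + 14/5*e13 + 28/5*e23
Summing the partial products and collecting blades:
Answer: -349/30 - 22/15*e12 + 101/20*e13 + 23/5*e23


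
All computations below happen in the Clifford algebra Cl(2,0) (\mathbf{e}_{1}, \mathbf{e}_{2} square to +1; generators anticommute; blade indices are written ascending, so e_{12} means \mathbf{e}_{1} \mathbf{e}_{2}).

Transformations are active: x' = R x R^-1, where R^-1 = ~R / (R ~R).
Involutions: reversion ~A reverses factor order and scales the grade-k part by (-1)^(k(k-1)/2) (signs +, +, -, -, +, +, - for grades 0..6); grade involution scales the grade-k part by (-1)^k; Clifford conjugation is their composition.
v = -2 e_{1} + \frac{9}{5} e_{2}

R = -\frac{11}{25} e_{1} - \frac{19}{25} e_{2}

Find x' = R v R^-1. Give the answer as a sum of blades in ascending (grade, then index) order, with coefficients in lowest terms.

~R = -\frac{11}{25} e_{1} - \frac{19}{25} e_{2}, and R ~R = \frac{482}{625}, so R^-1 = ~R / (\frac{482}{625}).
R v = -\frac{61}{125} - \frac{289}{125} e_{12}
Answer: \frac{3081}{1205} e_{1} - \frac{202}{241} e_{2}


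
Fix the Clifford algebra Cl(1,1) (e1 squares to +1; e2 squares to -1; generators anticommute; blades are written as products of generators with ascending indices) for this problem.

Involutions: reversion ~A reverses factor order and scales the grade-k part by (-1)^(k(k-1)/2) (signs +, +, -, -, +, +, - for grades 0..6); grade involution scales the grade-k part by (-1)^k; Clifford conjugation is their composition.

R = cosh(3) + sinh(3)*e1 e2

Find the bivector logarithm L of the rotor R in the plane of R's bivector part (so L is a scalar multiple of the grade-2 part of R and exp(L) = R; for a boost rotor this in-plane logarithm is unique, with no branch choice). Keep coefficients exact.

The scalar part of R is cosh(3), which fixes the rapidity magnitude through cosh (cosh is even, so it cannot fix the sign — the bivector part carries that); dividing the bivector part by sinh of the rapidity gives the plane, and L = rapidity * plane, where the joint sign ambiguity of (rapidity, plane) cancels in the product.
Concretely: cosh(rapidity) = cosh(3) gives rapidity = ±3, and since rapidity/sinh(rapidity) is even the sign is immaterial: L = (rapidity/sinh(rapidity)) * <R>_2 = (3/sinh(3)) * <R>_2.
Answer: 3*e1 e2


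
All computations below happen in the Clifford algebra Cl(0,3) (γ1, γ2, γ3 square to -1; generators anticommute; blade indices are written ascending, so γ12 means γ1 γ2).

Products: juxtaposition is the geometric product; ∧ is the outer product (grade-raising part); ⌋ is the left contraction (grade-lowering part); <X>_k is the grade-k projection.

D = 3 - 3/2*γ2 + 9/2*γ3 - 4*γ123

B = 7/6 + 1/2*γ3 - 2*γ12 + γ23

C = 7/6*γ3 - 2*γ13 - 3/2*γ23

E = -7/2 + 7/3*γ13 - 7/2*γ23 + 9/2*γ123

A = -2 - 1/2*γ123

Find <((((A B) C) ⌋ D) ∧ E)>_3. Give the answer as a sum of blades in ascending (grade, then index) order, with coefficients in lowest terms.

step 1: -7/3 + 1/2*γ1 - 2*γ3 + 17/4*γ12 - 2*γ23 - 7/12*γ123
step 2: -2/3 + 25/8*γ1 + 13/2*γ2 - 31/18*γ3 - 239/72*γ12 + 93/8*γ13 - 5*γ23 + 101/24*γ123
step 3: -4/3 - 20*γ1 - 91/2*γ2 - 293/18*γ3 - 62/9*γ12 - 26*γ13 + 25/2*γ23 + 8/3*γ123
step 4: 14/3 + 70*γ1 + 637/4*γ2 + 2051/36*γ3 + 217/9*γ12 + 791/9*γ13 - 469/12*γ23 + 965/6*γ123
step 5: 965/6*γ123
Answer: 965/6*γ123


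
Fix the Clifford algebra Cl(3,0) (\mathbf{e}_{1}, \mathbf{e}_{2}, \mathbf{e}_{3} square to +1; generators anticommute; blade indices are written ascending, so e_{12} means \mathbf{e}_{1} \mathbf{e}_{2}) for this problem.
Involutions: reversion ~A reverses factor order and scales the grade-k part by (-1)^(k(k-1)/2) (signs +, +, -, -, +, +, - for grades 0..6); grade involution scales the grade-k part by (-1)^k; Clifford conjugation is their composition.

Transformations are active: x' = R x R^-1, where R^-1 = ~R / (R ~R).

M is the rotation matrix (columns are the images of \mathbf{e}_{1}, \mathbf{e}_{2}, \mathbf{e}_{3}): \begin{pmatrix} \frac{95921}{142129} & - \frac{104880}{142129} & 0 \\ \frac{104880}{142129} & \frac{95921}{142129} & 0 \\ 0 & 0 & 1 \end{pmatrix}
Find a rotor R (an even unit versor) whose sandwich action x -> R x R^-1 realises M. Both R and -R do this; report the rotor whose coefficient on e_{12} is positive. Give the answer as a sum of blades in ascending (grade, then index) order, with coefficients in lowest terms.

Method: write R = a + b12*e_{12} + b13*e_{13} + b23*e_{23} with a^2 + b12^2 + b13^2 + b23^2 = 1 (so R^-1 = ~R). Expanding the columns R e_j ~R gives tr M = 4a^2 - 1 and, from the antisymmetric part, M21 - M12 = -4a*b12, M13 - M31 = 4a*b13, M32 - M23 = -4a*b23.
Here tr M = \frac{333971}{142129}, so a^2 = (1 + tr M)/4 = \frac{119025}{142129} and a = ±\frac{345}{377}. Taking a = \frac{345}{377}: M21 - M12 = \frac{209760}{142129}, M13 - M31 = 0, M32 - M23 = 0, giving b12 = -\frac{152}{377}, b13 = 0, b23 = 0, i.e. R = \frac{345}{377} - \frac{152}{377} e_{12}.
Its e_{12} coefficient is negative, so report the other preimage -R.
Answer: -\frac{345}{377} + \frac{152}{377} e_{12}. Sheet selection: the two-to-one cover makes ±R indistinguishable at the matrix level (trace \frac{333971}{142129}), so uniqueness comes from the required sign on e_{12}.


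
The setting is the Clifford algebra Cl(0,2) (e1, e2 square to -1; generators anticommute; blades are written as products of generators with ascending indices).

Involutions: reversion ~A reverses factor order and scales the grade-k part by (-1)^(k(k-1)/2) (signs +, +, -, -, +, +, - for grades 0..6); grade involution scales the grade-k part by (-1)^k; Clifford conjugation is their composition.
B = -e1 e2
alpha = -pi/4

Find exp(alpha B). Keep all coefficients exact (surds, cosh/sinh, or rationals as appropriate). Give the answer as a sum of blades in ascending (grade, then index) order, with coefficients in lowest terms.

B^2 = (-1)^2*(e1 e2)^2 = 1*(-1) = -1 (a basis 2-blade squares to minus the product of its generators' squares).
B^2 = -1 — a negative square means the series sums to a rotation: l = 1, alpha*l = -pi/4, so exp(alpha B) = cos(-pi/4) + (sin(-pi/4)/1)*B = sqrt(2)/2 + (-sqrt(2)/2)*B.
Answer: sqrt(2)/2 + sqrt(2)/2*e1 e2


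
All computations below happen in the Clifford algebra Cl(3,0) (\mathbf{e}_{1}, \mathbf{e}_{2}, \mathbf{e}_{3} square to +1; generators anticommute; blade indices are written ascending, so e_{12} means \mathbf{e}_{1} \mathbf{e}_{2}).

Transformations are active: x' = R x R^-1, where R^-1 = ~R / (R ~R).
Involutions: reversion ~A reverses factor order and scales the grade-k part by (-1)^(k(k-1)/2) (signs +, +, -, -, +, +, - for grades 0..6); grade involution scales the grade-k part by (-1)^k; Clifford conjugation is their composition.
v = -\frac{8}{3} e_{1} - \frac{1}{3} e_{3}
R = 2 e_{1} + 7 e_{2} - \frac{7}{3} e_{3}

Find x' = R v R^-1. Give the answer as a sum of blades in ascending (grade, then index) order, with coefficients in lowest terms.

~R = 2 e_{1} + 7 e_{2} - \frac{7}{3} e_{3}, and R ~R = \frac{526}{9}, so R^-1 = ~R / (\frac{526}{9}).
R v = -\frac{41}{9} + \frac{56}{3} e_{12} - \frac{62}{9} e_{13} - \frac{7}{3} e_{23}
Answer: \frac{1858}{789} e_{1} - \frac{287}{263} e_{2} + \frac{550}{789} e_{3}


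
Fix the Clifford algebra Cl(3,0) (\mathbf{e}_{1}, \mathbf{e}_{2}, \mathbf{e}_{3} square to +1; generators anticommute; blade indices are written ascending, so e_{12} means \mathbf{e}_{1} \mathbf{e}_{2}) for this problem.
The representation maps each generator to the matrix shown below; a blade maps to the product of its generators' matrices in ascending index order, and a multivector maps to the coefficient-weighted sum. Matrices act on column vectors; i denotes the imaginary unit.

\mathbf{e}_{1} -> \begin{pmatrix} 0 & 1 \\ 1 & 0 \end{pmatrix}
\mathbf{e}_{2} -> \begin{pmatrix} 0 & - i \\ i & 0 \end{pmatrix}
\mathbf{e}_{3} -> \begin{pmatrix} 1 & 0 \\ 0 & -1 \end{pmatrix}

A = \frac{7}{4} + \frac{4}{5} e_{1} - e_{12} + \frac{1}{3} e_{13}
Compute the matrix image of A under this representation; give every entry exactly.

Bivector images (products of the table entries): rho(e_{12}) = rho(\mathbf{e}_{1})rho(\mathbf{e}_{2}) = \begin{pmatrix} i & 0 \\ 0 & - i \end{pmatrix}; rho(e_{13}) = rho(\mathbf{e}_{1})rho(\mathbf{e}_{3}) = \begin{pmatrix} 0 & -1 \\ 1 & 0 \end{pmatrix}.
M = (\frac{7}{4})*1 + (\frac{4}{5})*rho(e_{1}) + (-1)*rho(e_{12}) + (\frac{1}{3})*rho(e_{13}), summed entrywise (1 is the identity matrix):
Answer: \begin{pmatrix} \frac{7}{4} - i & \frac{7}{15} \\ \frac{17}{15} & \frac{7}{4} + i \end{pmatrix}


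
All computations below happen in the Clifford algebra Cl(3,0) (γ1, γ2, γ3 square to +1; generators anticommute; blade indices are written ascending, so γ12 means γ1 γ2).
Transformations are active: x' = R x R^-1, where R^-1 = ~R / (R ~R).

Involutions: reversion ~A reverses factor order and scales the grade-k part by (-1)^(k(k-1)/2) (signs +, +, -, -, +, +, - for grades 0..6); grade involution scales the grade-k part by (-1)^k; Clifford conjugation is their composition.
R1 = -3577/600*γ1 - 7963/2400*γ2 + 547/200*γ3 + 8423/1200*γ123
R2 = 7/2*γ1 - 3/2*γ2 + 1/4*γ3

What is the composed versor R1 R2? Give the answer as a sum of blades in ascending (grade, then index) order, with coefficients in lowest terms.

Distribute over the terms of R2 (each basis-blade product reordered to ascending indices, repeated generators contracted through their squares):
R1 (7/2*γ1) = -25039/1200 + 55741/4800*γ12 - 3829/400*γ13 + 58961/2400*γ23
R1 (-3/2*γ2) = 7963/1600 + 3577/400*γ12 + 8423/800*γ13 + 1641/400*γ23
R1 (1/4*γ3) = 547/800 + 8423/4800*γ12 - 3577/2400*γ13 - 7963/9600*γ23
Summing the partial products and collecting blades:
Answer: -14597/960 + 2231/100*γ12 - 641/1200*γ13 + 53453/1920*γ23


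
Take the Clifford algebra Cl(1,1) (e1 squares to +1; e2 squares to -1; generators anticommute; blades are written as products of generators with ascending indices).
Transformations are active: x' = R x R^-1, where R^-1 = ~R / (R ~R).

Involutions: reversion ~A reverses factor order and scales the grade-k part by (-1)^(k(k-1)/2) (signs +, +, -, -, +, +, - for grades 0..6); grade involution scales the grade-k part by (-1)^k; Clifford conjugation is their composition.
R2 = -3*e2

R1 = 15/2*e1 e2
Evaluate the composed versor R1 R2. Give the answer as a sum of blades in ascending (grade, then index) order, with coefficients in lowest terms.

Distribute over the terms of R1 (each basis-blade product reordered to ascending indices, repeated generators contracted through their squares):
(15/2*e1 e2) R2 = 45/2*e1
Answer: 45/2*e1


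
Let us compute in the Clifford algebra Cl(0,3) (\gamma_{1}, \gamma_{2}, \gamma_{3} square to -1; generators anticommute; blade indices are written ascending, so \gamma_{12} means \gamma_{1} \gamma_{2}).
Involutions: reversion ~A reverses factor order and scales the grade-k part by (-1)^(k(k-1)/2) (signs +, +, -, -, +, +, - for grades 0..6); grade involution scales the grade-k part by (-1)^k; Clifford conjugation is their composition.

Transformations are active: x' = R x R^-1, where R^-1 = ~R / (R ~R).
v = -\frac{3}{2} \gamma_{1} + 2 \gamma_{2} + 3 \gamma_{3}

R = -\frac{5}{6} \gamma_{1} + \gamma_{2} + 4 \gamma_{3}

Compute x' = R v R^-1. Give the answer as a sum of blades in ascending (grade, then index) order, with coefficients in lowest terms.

~R = -\frac{5}{6} \gamma_{1} + \gamma_{2} + 4 \gamma_{3}, and R ~R = -\frac{637}{36}, so R^-1 = ~R / (-\frac{637}{36}).
R v = -\frac{61}{4} - \frac{1}{6} \gamma_{12} + \frac{7}{2} \gamma_{13} - 5 \gamma_{23}
Answer: \frac{81}{1274} \gamma_{1} - \frac{176}{637} \gamma_{2} + \frac{2481}{637} \gamma_{3}


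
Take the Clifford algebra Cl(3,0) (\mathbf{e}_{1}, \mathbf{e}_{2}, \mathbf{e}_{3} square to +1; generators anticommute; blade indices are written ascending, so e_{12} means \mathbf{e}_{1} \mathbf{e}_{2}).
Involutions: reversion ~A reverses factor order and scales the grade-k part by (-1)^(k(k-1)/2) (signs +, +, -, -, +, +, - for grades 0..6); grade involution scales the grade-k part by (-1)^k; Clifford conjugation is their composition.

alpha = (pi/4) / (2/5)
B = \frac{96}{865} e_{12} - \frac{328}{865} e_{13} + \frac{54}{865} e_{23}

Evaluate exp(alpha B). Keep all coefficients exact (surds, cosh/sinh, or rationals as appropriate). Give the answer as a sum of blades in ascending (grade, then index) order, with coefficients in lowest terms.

B^2 term by term: the squares give (\frac{96}{865})^2*(e_{12})^2 + (-\frac{328}{865})^2*(e_{13})^2 + (\frac{54}{865})^2*(e_{23})^2 = \frac{9216}{748225}*(-1) + \frac{107584}{748225}*(-1) + \frac{2916}{748225}*(-1) = -\frac{4}{25} (each basis 2-blade squares to minus the product of its generators' squares); cross terms between blades sharing an index anticommute and cancel. So B^2 = -\frac{4}{25}.
B^2 = -\frac{4}{25} — B^2 < 0, so the exponential closes trigonometrically: l = \frac{2}{5}, alpha*l = \frac{\pi}{4}, so exp(alpha B) = cos(\frac{\pi}{4}) + (sin(\frac{\pi}{4})/(\frac{2}{5}))*B = \frac{\sqrt{2}}{2} + (\frac{5 \sqrt{2}}{4})*B.
Answer: \frac{\sqrt{2}}{2} + \frac{24 \sqrt{2}}{173} e_{12} - \frac{82 \sqrt{2}}{173} e_{13} + \frac{27 \sqrt{2}}{346} e_{23}


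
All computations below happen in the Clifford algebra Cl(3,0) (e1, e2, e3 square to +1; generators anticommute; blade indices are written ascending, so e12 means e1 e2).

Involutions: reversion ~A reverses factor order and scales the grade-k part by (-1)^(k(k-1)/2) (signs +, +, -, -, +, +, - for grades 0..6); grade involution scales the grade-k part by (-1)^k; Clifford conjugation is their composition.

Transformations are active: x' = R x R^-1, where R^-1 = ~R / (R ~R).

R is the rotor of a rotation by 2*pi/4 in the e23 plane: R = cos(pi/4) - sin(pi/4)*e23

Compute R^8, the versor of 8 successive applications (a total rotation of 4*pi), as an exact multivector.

The rotor phase is half the rotation angle and phases add under composition, so 8 steps in the e23 plane accumulate phase 8*(pi/4) = 2*pi: R^8 = cos(2*pi) - sin(2*pi)*e23.
cos(2*pi) = 1 and sin(2*pi) = 0, so R^8 = 1. The total rotation 4*pi is 2 full turns, so every vector returns to itself, yet the rotor is +1, back on the identity sheet (an even number of 2*pi turns).
Answer: 1


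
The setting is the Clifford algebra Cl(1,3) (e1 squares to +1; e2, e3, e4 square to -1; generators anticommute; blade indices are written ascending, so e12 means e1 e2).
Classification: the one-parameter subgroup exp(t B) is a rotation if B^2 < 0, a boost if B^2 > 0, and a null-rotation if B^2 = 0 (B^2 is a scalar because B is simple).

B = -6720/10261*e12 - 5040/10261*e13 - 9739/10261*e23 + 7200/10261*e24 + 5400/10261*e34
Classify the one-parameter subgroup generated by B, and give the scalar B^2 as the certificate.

B^2 term by term: the squares give (-6720/10261)^2*(e12)^2 + (-5040/10261)^2*(e13)^2 + (-9739/10261)^2*(e23)^2 + (7200/10261)^2*(e24)^2 + (5400/10261)^2*(e34)^2 = 45158400/105288121*(+1) + 25401600/105288121*(+1) + 94848121/105288121*(-1) + 51840000/105288121*(-1) + 29160000/105288121*(-1) = -1 (each basis 2-blade squares to minus the product of its generators' squares); cross terms between blades sharing an index anticommute and cancel; the commuting (index-disjoint) pairs give grade-4 terms 2*c*c'*(blade product), which cancel blade by blade — e1234: -72576000/105288121 + 72576000/105288121 = 0 — confirming B is simple. So B^2 = -1.
Answer: rotation, certificate B^2 = -1. Certificate logic: -1 is a conjugation-invariant scalar, so its sign fixes rotation versus boost versus null-rotation outright.


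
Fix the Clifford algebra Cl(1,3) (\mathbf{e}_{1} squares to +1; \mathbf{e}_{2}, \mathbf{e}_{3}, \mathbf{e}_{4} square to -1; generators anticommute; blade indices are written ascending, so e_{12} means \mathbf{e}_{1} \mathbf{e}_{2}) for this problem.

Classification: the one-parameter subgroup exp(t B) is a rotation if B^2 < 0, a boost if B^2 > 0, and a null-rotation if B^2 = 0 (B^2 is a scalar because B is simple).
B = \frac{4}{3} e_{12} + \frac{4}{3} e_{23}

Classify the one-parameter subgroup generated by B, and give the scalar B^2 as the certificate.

B^2 term by term: the squares give (\frac{4}{3})^2*(e_{12})^2 + (\frac{4}{3})^2*(e_{23})^2 = \frac{16}{9}*(+1) + \frac{16}{9}*(-1) = 0 (each basis 2-blade squares to minus the product of its generators' squares); cross terms between blades sharing an index anticommute and cancel. So B^2 = 0.
Answer: null-rotation, certificate B^2 = 0. Note: conjugating B changes its blade decomposition but never the scalar B^2 = 0, whose sign settles the classification.


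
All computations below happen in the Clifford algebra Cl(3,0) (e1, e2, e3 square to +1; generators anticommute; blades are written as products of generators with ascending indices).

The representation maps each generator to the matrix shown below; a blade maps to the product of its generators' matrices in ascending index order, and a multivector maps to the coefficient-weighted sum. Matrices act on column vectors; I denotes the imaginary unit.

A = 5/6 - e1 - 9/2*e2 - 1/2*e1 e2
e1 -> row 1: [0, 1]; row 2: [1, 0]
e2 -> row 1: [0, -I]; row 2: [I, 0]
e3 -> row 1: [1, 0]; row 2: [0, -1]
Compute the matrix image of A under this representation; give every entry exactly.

Bivector images (products of the table entries): rho(e1 e2) = rho(e1)rho(e2) = row 1: [I, 0]; row 2: [0, -I].
M = (5/6)*1 + (-1)*rho(e1) + (-9/2)*rho(e2) + (-1/2)*rho(e1 e2), summed entrywise (1 is the identity matrix):
Answer: row 1: [5/6 - I/2, -1 + 9*I/2]; row 2: [-1 - 9*I/2, 5/6 + I/2]


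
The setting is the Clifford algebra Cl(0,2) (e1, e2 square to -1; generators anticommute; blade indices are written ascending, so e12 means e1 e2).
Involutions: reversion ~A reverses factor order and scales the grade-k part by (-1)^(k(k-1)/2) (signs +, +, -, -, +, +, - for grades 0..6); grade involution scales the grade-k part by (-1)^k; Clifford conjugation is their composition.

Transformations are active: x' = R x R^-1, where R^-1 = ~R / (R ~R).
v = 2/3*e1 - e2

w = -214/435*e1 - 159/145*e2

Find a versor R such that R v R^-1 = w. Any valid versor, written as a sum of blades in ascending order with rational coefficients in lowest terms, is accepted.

The midline construction: v and w both square to -13/9, so reflecting in their sum 76/435*e1 - 304/145*e2 exchanges them.
Answer: 76/435*e1 - 304/145*e2


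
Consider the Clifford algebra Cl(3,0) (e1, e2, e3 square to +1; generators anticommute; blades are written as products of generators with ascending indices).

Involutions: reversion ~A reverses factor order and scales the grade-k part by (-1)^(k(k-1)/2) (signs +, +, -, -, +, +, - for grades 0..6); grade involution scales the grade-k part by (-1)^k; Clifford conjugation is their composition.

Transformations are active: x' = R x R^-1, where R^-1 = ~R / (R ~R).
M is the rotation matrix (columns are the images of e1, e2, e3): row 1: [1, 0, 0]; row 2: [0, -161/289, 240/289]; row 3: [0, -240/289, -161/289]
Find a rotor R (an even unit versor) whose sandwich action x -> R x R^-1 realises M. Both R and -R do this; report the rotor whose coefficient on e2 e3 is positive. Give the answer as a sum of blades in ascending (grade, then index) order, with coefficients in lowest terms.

Method: write R = a + b12*e1 e2 + b13*e1 e3 + b23*e2 e3 with a^2 + b12^2 + b13^2 + b23^2 = 1 (so R^-1 = ~R). Expanding the columns R e_j ~R gives tr M = 4a^2 - 1 and, from the antisymmetric part, M21 - M12 = -4a*b12, M13 - M31 = 4a*b13, M32 - M23 = -4a*b23.
Here tr M = -33/289, so a^2 = (1 + tr M)/4 = 64/289 and a = ±8/17. Taking a = 8/17: M21 - M12 = 0, M13 - M31 = 0, M32 - M23 = -480/289, giving b12 = 0, b13 = 0, b23 = 15/17, i.e. R = 8/17 + 15/17*e2 e3.
Its e2 e3 coefficient is already positive.
Answer: 8/17 + 15/17*e2 e3. Key observation: the double cover Spin(3) -> SO(3) sends R and -R to the same matrix (trace -33/289 here), so the stated sign of the e2 e3 coefficient is what selects one sheet.


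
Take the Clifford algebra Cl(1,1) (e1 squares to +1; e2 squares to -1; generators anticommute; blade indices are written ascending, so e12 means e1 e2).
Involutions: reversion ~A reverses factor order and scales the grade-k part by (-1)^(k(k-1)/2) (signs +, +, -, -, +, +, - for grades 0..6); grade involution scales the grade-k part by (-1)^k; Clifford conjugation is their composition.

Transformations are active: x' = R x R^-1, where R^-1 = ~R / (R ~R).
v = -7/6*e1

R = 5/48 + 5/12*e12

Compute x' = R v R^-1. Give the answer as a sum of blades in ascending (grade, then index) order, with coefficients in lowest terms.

~R = 5/48 - 5/12*e12, and R ~R = -125/768, so R^-1 = ~R / (-125/768).
R v = -35/288*e1 + 35/72*e2
Answer: 119/90*e1 - 28/45*e2


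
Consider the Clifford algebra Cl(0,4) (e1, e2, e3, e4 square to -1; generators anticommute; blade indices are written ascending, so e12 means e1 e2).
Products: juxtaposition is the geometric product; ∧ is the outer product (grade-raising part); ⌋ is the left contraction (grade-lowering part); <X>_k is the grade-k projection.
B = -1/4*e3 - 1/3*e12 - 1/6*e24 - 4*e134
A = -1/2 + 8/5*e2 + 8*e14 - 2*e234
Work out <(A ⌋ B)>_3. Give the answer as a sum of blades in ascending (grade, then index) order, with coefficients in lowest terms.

step 1: -8/15*e1 - 255/8*e3 + 4/15*e4 + 1/6*e12 + 1/12*e24 + 2*e134
step 2: 2*e134
Answer: 2*e134
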